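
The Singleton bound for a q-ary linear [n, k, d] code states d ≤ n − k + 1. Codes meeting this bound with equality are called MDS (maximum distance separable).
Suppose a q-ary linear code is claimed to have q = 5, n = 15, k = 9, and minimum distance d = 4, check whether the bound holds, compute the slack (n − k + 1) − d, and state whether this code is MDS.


Singleton RHS = n − k + 1 = 7, slack = 3, bound satisfied, not MDS.

Singleton bound: d ≤ n − k + 1.
Here n = 15, k = 9, so n − k + 1 = 7.
Given d = 4, check d ≤ 7: YES.
Slack = (n − k + 1) − d = 3.
The code is NOT MDS (slack = 3 > 0).
Description: the claimed parameters are [15, 9, 4]_5; such a code would be non-MDS.


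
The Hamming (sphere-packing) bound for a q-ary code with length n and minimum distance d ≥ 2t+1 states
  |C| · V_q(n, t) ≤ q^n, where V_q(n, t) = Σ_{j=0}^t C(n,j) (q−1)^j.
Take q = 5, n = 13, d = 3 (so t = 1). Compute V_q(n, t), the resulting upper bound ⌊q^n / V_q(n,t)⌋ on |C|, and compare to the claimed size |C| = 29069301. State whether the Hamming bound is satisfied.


V_q(n, t) = 53, q^n = 1220703125, Hamming bound = 23032134, |C| = 29069301 > bound (violated).

Step 1: Compute V_q(n, t) = Σ_{j=0}^1 C(n, j) (q−1)^j.
  j = 0: C(13,0)·(4)^0 = 1·1 = 1.
  j = 1: C(13,1)·(4)^1 = 13·4 = 52.
  V_q(n, t) = 1 + 52 = 53.
Step 2: q^n = 5^13 = 1220703125.
Step 3: Hamming bound ⌊q^n / V_q(n,t)⌋ = ⌊1220703125/53⌋ = 23032134.
Step 4: Compare |C| = 29069301 to 23032134: violated.
The claimed |C| lies above the Hamming bound, so no 5-ary code of length 13 with d ≥ 3 can have 29069301 codewords.


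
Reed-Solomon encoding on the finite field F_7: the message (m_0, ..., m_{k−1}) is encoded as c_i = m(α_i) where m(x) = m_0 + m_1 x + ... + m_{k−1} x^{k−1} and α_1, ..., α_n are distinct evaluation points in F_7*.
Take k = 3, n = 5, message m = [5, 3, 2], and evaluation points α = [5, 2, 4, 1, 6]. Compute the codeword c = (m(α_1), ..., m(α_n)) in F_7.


c = [0, 5, 0, 3, 4]

Message polynomial: m(x) = 5 + 3·x + 2·x^2 (mod 7).
For each evaluation point α_i, compute m(α_i) mod 7:
  α_1 = 5: Horner steps 2 → 6 → 0, so m(5) = 0.
  α_2 = 2: Horner steps 2 → 0 → 5, so m(2) = 5.
  α_3 = 4: Horner steps 2 → 4 → 0, so m(4) = 0.
  α_4 = 1: Horner steps 2 → 5 → 3, so m(1) = 3.
  α_5 = 6: Horner steps 2 → 1 → 4, so m(6) = 4.
Codeword c = [0, 5, 0, 3, 4] ∈ F_7^5.


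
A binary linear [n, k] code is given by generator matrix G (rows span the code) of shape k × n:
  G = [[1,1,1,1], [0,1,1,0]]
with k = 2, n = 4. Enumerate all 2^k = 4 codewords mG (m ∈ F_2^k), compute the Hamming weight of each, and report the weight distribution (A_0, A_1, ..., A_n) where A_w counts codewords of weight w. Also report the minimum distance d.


Weight distribution: A_0 = 1, A_2 = 2, A_4 = 1. Minimum distance d = 2.

Enumerate all 2^2 = 4 messages m ∈ F_2^2.
For each, compute codeword c = mG in F_2^4, then tally its weight.
  m = 00 → c = 0000, weight = 0.
  m = 10 → c = 1111, weight = 4.
  m = 01 → c = 0110, weight = 2.
  m = 11 → c = 1001, weight = 2.
Tally weights:
  weight 0: 1 codewords.
  weight 2: 2 codewords.
  weight 4: 1 codewords.
Minimum distance d = smallest w > 0 with A_w > 0 = 2.
Sanity: Σ A_w = 4 = 2^2 = 4 ✓.


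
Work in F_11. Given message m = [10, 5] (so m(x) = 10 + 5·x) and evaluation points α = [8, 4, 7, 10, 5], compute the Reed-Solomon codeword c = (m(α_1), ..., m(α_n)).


c = [6, 8, 1, 5, 2]

Message polynomial: m(x) = 10 + 5·x (mod 11).
For each evaluation point α_i, compute m(α_i) mod 11:
  α_1 = 8: Horner steps 5 → 6, so m(8) = 6.
  α_2 = 4: Horner steps 5 → 8, so m(4) = 8.
  α_3 = 7: Horner steps 5 → 1, so m(7) = 1.
  α_4 = 10: Horner steps 5 → 5, so m(10) = 5.
  α_5 = 5: Horner steps 5 → 2, so m(5) = 2.
Codeword c = [6, 8, 1, 5, 2] ∈ F_11^5.


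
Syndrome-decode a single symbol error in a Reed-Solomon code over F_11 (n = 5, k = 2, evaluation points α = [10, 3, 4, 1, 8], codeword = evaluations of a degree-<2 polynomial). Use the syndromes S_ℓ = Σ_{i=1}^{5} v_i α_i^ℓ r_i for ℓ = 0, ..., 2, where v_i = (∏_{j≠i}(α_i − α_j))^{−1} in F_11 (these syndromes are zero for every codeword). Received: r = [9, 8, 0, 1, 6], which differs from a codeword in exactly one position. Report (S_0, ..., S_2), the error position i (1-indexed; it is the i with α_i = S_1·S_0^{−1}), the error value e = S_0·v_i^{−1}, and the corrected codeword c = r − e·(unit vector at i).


S = (10, 8, 2), error at position 2, error magnitude e = 4, c = [9, 4, 0, 1, 6].

Step 1: column multipliers v_i = (∏_{j≠i}(α_i − α_j))^{−1} mod 11.
  i = 1 (α = 10): (10−3)(10−4)(10−1)(10−8) = 7·6·9·2 = 756 ≡ 8, so v_1 = 8^{−1} = 7 (mod 11).
  i = 2 (α = 3): (3−10)(3−4)(3−1)(3−8) = (−7)·(−1)·2·(−5) = −70 ≡ 7, so v_2 = 7^{−1} = 8 (mod 11).
  i = 3 (α = 4): (4−10)(4−3)(4−1)(4−8) = (−6)·1·3·(−4) = 72 ≡ 6, so v_3 = 6^{−1} = 2 (mod 11).
  i = 4 (α = 1): (1−10)(1−3)(1−4)(1−8) = (−9)·(−2)·(−3)·(−7) = 378 ≡ 4, so v_4 = 4^{−1} = 3 (mod 11).
  i = 5 (α = 8): (8−10)(8−3)(8−4)(8−1) = (−2)·5·4·7 = −280 ≡ 6, so v_5 = 6^{−1} = 2 (mod 11).
  v = [7, 8, 2, 3, 2].
Step 2: syndromes of r = [9, 8, 0, 1, 6] (all sums mod 11).
  S_0 = Σ v_i r_i = 7·9 + 8·8 + 2·0 + 3·1 + 2·6 = 142 ≡ 10.
  S_1 = Σ v_i α_i r_i = 7·10·9 + 8·3·8 + 2·4·0 + 3·1·1 + 2·8·6 = 921 ≡ 8.
  α_i^2 mod 11 = [1, 9, 5, 1, 9].
  S_2 = Σ v_i α_i^2 r_i = 7·1·9 + 8·9·8 + 2·5·0 + 3·1·1 + 2·9·6 = 750 ≡ 2.
  S = (10, 8, 2) ≠ 0, so r is not a codeword (an error is present).
Step 3: locate the error. For a single error e at position i, S_ℓ = v_i·e·α_i^ℓ, so α_err = S_1/S_0.
  S_0^{−1} = 10^{−1} = 10 (mod 11), so α_err = 8·10 = 80 ≡ 3 = α_2. Error position i = 2.
  Consistency check: S_2/S_1 = 2·7 = 14 ≡ 3 = α_err ✓ (single-error assumption holds).
Step 4: error magnitude e = S_0/v_2 = S_0·∏_{j≠2}(α_2 − α_j) = 10·7 = 70 ≡ 4 (mod 11).
Step 5: correct position 2: c_2 = r_2 − e = 8 − 4 ≡ 4 (mod 11). Hence c = [9, 4, 0, 1, 6].
  Check: interpolating c through the α_i gives m(x) = 5 + 7·x (degree < 2) with m(α_i) = c_i for every i, so c is indeed a codeword.


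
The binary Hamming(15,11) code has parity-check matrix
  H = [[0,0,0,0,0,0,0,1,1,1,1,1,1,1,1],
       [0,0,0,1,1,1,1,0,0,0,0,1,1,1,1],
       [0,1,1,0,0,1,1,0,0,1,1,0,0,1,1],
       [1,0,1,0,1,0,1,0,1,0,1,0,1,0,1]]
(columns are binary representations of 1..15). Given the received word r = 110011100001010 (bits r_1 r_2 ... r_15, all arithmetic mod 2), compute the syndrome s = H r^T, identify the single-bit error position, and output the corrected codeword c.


s = (0, 1, 0, 1)^T, error position = 5, corrected codeword c = 110001100001010

Compute s = H r^T mod 2 one row at a time:
  s_1 = 0 + 0 + 0 + 0 + 1 + 0 + 1 + 0 = 2 ≡ 0 (mod 2).
  s_2 = 0 + 1 + 1 + 1 + 1 + 0 + 1 + 0 = 5 ≡ 1 (mod 2).
  s_3 = 1 + 0 + 1 + 1 + 0 + 0 + 1 + 0 = 4 ≡ 0 (mod 2).
  s_4 = 1 + 0 + 1 + 1 + 0 + 0 + 0 + 0 = 3 ≡ 1 (mod 2).
s = (0, 1, 0, 1)^T — this equals column 5 of H (binary 0101), so error is at position 5.
Correct: flip bit 5 of r = 110011100001010 to get c = 110001100001010.


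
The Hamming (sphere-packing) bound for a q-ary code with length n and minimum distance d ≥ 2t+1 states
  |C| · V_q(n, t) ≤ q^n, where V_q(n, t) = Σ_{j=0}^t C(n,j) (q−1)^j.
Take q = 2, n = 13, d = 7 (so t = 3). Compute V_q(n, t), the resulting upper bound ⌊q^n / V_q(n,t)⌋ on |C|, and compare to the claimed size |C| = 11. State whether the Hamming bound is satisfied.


V_q(n, t) = 378, q^n = 8192, Hamming bound = 21, |C| = 11 ≤ bound (satisfied).

Step 1: Compute V_q(n, t) = Σ_{j=0}^3 C(n, j) (q−1)^j.
  j = 0: C(13,0)·(1)^0 = 1·1 = 1.
  j = 1: C(13,1)·(1)^1 = 13·1 = 13.
  j = 2: C(13,2)·(1)^2 = 78·1 = 78.
  j = 3: C(13,3)·(1)^3 = 286·1 = 286.
  V_q(n, t) = 1 + 13 + 78 + 286 = 378.
Step 2: q^n = 2^13 = 8192.
Step 3: Hamming bound ⌊q^n / V_q(n,t)⌋ = ⌊8192/378⌋ = 21.
Step 4: Compare |C| = 11 to 21: satisfied.
The claimed |C| lies below the Hamming bound.


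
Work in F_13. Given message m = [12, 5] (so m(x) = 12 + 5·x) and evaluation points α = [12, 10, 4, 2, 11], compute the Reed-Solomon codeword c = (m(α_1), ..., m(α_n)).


c = [7, 10, 6, 9, 2]

Message polynomial: m(x) = 12 + 5·x (mod 13).
For each evaluation point α_i, compute m(α_i) mod 13:
  α_1 = 12: Horner steps 5 → 7, so m(12) = 7.
  α_2 = 10: Horner steps 5 → 10, so m(10) = 10.
  α_3 = 4: Horner steps 5 → 6, so m(4) = 6.
  α_4 = 2: Horner steps 5 → 9, so m(2) = 9.
  α_5 = 11: Horner steps 5 → 2, so m(11) = 2.
Codeword c = [7, 10, 6, 9, 2] ∈ F_13^5.


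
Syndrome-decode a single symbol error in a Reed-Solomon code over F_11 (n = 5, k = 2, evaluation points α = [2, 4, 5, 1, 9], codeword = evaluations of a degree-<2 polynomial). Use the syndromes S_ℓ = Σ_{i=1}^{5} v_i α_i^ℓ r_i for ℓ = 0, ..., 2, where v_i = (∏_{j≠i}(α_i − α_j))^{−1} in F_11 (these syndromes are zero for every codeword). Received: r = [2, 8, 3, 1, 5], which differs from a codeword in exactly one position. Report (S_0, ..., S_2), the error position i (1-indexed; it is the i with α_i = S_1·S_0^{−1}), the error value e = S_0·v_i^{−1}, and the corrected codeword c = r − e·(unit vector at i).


S = (3, 6, 1), error at position 1, error magnitude e = 6, c = [7, 8, 3, 1, 5].

Step 1: column multipliers v_i = (∏_{j≠i}(α_i − α_j))^{−1} mod 11.
  i = 1 (α = 2): (2−4)(2−5)(2−1)(2−9) = (−2)·(−3)·1·(−7) = −42 ≡ 2, so v_1 = 2^{−1} = 6 (mod 11).
  i = 2 (α = 4): (4−2)(4−5)(4−1)(4−9) = 2·(−1)·3·(−5) = 30 ≡ 8, so v_2 = 8^{−1} = 7 (mod 11).
  i = 3 (α = 5): (5−2)(5−4)(5−1)(5−9) = 3·1·4·(−4) = −48 ≡ 7, so v_3 = 7^{−1} = 8 (mod 11).
  i = 4 (α = 1): (1−2)(1−4)(1−5)(1−9) = (−1)·(−3)·(−4)·(−8) = 96 ≡ 8, so v_4 = 8^{−1} = 7 (mod 11).
  i = 5 (α = 9): (9−2)(9−4)(9−5)(9−1) = 7·5·4·8 = 1120 ≡ 9, so v_5 = 9^{−1} = 5 (mod 11).
  v = [6, 7, 8, 7, 5].
Step 2: syndromes of r = [2, 8, 3, 1, 5] (all sums mod 11).
  S_0 = Σ v_i r_i = 6·2 + 7·8 + 8·3 + 7·1 + 5·5 = 124 ≡ 3.
  S_1 = Σ v_i α_i r_i = 6·2·2 + 7·4·8 + 8·5·3 + 7·1·1 + 5·9·5 = 600 ≡ 6.
  α_i^2 mod 11 = [4, 5, 3, 1, 4].
  S_2 = Σ v_i α_i^2 r_i = 6·4·2 + 7·5·8 + 8·3·3 + 7·1·1 + 5·4·5 = 507 ≡ 1.
  S = (3, 6, 1) ≠ 0, so r is not a codeword (an error is present).
Step 3: locate the error. For a single error e at position i, S_ℓ = v_i·e·α_i^ℓ, so α_err = S_1/S_0.
  S_0^{−1} = 3^{−1} = 4 (mod 11), so α_err = 6·4 = 24 ≡ 2 = α_1. Error position i = 1.
  Consistency check: S_2/S_1 = 1·2 = 2 ≡ 2 = α_err ✓ (single-error assumption holds).
Step 4: error magnitude e = S_0/v_1 = S_0·∏_{j≠1}(α_1 − α_j) = 3·2 = 6 ≡ 6 (mod 11).
Step 5: correct position 1: c_1 = r_1 − e = 2 − 6 ≡ 7 (mod 11). Hence c = [7, 8, 3, 1, 5].
  Check: interpolating c through the α_i gives m(x) = 6 + 6·x (degree < 2) with m(α_i) = c_i for every i, so c is indeed a codeword.


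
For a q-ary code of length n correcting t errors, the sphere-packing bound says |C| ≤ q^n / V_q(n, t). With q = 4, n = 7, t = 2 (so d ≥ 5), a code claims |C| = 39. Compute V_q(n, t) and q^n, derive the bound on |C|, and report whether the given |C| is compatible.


V_q(n, t) = 211, q^n = 16384, Hamming bound = 77, |C| = 39 ≤ bound (satisfied).

Step 1: Compute V_q(n, t) = Σ_{j=0}^2 C(n, j) (q−1)^j.
  j = 0: C(7,0)·(3)^0 = 1·1 = 1.
  j = 1: C(7,1)·(3)^1 = 7·3 = 21.
  j = 2: C(7,2)·(3)^2 = 21·9 = 189.
  V_q(n, t) = 1 + 21 + 189 = 211.
Step 2: q^n = 4^7 = 16384.
Step 3: Hamming bound ⌊q^n / V_q(n,t)⌋ = ⌊16384/211⌋ = 77.
Step 4: Compare |C| = 39 to 77: satisfied.
The claimed |C| lies below the Hamming bound.


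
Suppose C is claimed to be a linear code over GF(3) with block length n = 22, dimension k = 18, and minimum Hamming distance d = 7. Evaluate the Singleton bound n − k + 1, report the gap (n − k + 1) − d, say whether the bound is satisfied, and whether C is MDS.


Singleton RHS = n − k + 1 = 5, slack = -2, bound violated (no such code; not MDS).

Singleton bound: d ≤ n − k + 1.
Here n = 22, k = 18, so n − k + 1 = 5.
Given d = 7, check d ≤ 5: NO.
Slack = (n − k + 1) − d = -2.
The slack is negative: d = 7 exceeds n − k + 1 = 5 by 2, so the Singleton bound is violated and no linear [22, 18, 7]_3 code can exist. In particular it is not MDS (MDS requires d = n − k + 1 exactly).
Description: the claimed parameters are [22, 18, 7]_3; such a code would be impossible (violates the Singleton bound).


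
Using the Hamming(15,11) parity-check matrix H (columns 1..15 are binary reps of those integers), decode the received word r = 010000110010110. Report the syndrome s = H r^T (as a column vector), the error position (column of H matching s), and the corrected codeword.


s = (0, 1, 0, 1)^T, error position = 5, corrected codeword c = 010010110010110

Compute s = H r^T mod 2 one row at a time:
  s_1 = 1 + 0 + 0 + 1 + 0 + 1 + 1 + 0 = 4 ≡ 0 (mod 2).
  s_2 = 0 + 0 + 0 + 1 + 0 + 1 + 1 + 0 = 3 ≡ 1 (mod 2).
  s_3 = 1 + 0 + 0 + 1 + 0 + 1 + 1 + 0 = 4 ≡ 0 (mod 2).
  s_4 = 0 + 0 + 0 + 1 + 0 + 1 + 1 + 0 = 3 ≡ 1 (mod 2).
s = (0, 1, 0, 1)^T — this equals column 5 of H (binary 0101), so error is at position 5.
Correct: flip bit 5 of r = 010000110010110 to get c = 010010110010110.


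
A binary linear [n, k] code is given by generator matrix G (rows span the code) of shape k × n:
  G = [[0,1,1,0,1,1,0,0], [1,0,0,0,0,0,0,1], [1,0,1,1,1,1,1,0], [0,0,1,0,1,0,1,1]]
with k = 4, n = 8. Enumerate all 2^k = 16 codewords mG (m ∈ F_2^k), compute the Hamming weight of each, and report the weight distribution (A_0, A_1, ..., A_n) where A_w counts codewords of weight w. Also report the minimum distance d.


Weight distribution: A_0 = 1, A_2 = 2, A_4 = 9, A_6 = 4. Minimum distance d = 2.

Enumerate all 2^4 = 16 messages m ∈ F_2^4.
For each, compute codeword c = mG in F_2^8, then tally its weight.
  m = 0000 → c = 00000000, weight = 0.
  m = 1000 → c = 01101100, weight = 4.
  m = 0100 → c = 10000001, weight = 2.
  m = 1100 → c = 11101101, weight = 6.
  m = 0010 → c = 10111110, weight = 6.
  m = 1010 → c = 11010010, weight = 4.
  m = 0110 → c = 00111111, weight = 6.
  m = 1110 → c = 01010011, weight = 4.
  m = 0001 → c = 00101011, weight = 4.
  m = 1001 → c = 01000111, weight = 4.
  m = 0101 → c = 10101010, weight = 4.
  m = 1101 → c = 11000110, weight = 4.
  m = 0011 → c = 10010101, weight = 4.
  m = 1011 → c = 11111001, weight = 6.
  m = 0111 → c = 00010100, weight = 2.
  m = 1111 → c = 01111000, weight = 4.
Tally weights:
  weight 0: 1 codewords.
  weight 2: 2 codewords.
  weight 4: 9 codewords.
  weight 6: 4 codewords.
Minimum distance d = smallest w > 0 with A_w > 0 = 2.
Sanity: Σ A_w = 16 = 2^4 = 16 ✓.


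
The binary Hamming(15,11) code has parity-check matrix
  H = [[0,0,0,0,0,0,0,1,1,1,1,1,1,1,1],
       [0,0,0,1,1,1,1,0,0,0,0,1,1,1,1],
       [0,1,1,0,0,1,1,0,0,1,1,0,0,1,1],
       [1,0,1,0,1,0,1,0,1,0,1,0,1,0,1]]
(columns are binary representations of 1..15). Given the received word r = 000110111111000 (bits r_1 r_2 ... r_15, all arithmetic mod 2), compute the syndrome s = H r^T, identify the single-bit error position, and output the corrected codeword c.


s = (1, 0, 1, 0)^T, error position = 10, corrected codeword c = 000110111011000

Compute s = H r^T mod 2 one row at a time:
  s_1 = 1 + 1 + 1 + 1 + 1 + 0 + 0 + 0 = 5 ≡ 1 (mod 2).
  s_2 = 1 + 1 + 0 + 1 + 1 + 0 + 0 + 0 = 4 ≡ 0 (mod 2).
  s_3 = 0 + 0 + 0 + 1 + 1 + 1 + 0 + 0 = 3 ≡ 1 (mod 2).
  s_4 = 0 + 0 + 1 + 1 + 1 + 1 + 0 + 0 = 4 ≡ 0 (mod 2).
s = (1, 0, 1, 0)^T — this equals column 10 of H (binary 1010), so error is at position 10.
Correct: flip bit 10 of r = 000110111111000 to get c = 000110111011000.


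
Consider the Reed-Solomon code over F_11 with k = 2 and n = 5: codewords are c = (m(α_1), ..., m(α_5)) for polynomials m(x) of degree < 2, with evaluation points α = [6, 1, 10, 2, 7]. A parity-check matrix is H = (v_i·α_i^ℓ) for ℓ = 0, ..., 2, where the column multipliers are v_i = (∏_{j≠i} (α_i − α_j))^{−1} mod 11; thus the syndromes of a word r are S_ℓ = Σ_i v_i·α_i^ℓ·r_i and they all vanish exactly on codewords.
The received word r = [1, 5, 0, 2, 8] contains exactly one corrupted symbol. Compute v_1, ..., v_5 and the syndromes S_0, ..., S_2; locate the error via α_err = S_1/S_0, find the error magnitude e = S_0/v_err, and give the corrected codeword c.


S = (6, 9, 8), error at position 5, error magnitude e = 10, c = [1, 5, 0, 2, 9].

Step 1: column multipliers v_i = (∏_{j≠i}(α_i − α_j))^{−1} mod 11.
  i = 1 (α = 6): (6−1)(6−10)(6−2)(6−7) = 5·(−4)·4·(−1) = 80 ≡ 3, so v_1 = 3^{−1} = 4 (mod 11).
  i = 2 (α = 1): (1−6)(1−10)(1−2)(1−7) = (−5)·(−9)·(−1)·(−6) = 270 ≡ 6, so v_2 = 6^{−1} = 2 (mod 11).
  i = 3 (α = 10): (10−6)(10−1)(10−2)(10−7) = 4·9·8·3 = 864 ≡ 6, so v_3 = 6^{−1} = 2 (mod 11).
  i = 4 (α = 2): (2−6)(2−1)(2−10)(2−7) = (−4)·1·(−8)·(−5) = −160 ≡ 5, so v_4 = 5^{−1} = 9 (mod 11).
  i = 5 (α = 7): (7−6)(7−1)(7−10)(7−2) = 1·6·(−3)·5 = −90 ≡ 9, so v_5 = 9^{−1} = 5 (mod 11).
  v = [4, 2, 2, 9, 5].
Step 2: syndromes of r = [1, 5, 0, 2, 8] (all sums mod 11).
  S_0 = Σ v_i r_i = 4·1 + 2·5 + 2·0 + 9·2 + 5·8 = 72 ≡ 6.
  S_1 = Σ v_i α_i r_i = 4·6·1 + 2·1·5 + 2·10·0 + 9·2·2 + 5·7·8 = 350 ≡ 9.
  α_i^2 mod 11 = [3, 1, 1, 4, 5].
  S_2 = Σ v_i α_i^2 r_i = 4·3·1 + 2·1·5 + 2·1·0 + 9·4·2 + 5·5·8 = 294 ≡ 8.
  S = (6, 9, 8) ≠ 0, so r is not a codeword (an error is present).
Step 3: locate the error. For a single error e at position i, S_ℓ = v_i·e·α_i^ℓ, so α_err = S_1/S_0.
  S_0^{−1} = 6^{−1} = 2 (mod 11), so α_err = 9·2 = 18 ≡ 7 = α_5. Error position i = 5.
  Consistency check: S_2/S_1 = 8·5 = 40 ≡ 7 = α_err ✓ (single-error assumption holds).
Step 4: error magnitude e = S_0/v_5 = S_0·∏_{j≠5}(α_5 − α_j) = 6·9 = 54 ≡ 10 (mod 11).
Step 5: correct position 5: c_5 = r_5 − e = 8 − 10 ≡ 9 (mod 11). Hence c = [1, 5, 0, 2, 9].
  Check: interpolating c through the α_i gives m(x) = 8 + 8·x (degree < 2) with m(α_i) = c_i for every i, so c is indeed a codeword.


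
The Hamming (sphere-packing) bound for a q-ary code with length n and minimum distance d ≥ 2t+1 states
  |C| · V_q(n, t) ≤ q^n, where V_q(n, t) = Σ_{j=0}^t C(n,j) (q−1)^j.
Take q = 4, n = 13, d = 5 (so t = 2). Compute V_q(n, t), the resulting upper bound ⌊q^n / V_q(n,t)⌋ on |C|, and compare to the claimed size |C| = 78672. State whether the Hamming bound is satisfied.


V_q(n, t) = 742, q^n = 67108864, Hamming bound = 90443, |C| = 78672 ≤ bound (satisfied).

Step 1: Compute V_q(n, t) = Σ_{j=0}^2 C(n, j) (q−1)^j.
  j = 0: C(13,0)·(3)^0 = 1·1 = 1.
  j = 1: C(13,1)·(3)^1 = 13·3 = 39.
  j = 2: C(13,2)·(3)^2 = 78·9 = 702.
  V_q(n, t) = 1 + 39 + 702 = 742.
Step 2: q^n = 4^13 = 67108864.
Step 3: Hamming bound ⌊q^n / V_q(n,t)⌋ = ⌊67108864/742⌋ = 90443.
Step 4: Compare |C| = 78672 to 90443: satisfied.
The claimed |C| lies below the Hamming bound.


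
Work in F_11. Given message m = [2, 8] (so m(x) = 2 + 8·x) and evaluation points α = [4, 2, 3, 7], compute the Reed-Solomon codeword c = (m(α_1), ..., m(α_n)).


c = [1, 7, 4, 3]

Message polynomial: m(x) = 2 + 8·x (mod 11).
For each evaluation point α_i, compute m(α_i) mod 11:
  α_1 = 4: Horner steps 8 → 1, so m(4) = 1.
  α_2 = 2: Horner steps 8 → 7, so m(2) = 7.
  α_3 = 3: Horner steps 8 → 4, so m(3) = 4.
  α_4 = 7: Horner steps 8 → 3, so m(7) = 3.
Codeword c = [1, 7, 4, 3] ∈ F_11^4.


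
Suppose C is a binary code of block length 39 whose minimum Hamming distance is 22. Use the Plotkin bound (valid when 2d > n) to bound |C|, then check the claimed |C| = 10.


Plotkin bound M ≤ 8; given |C| = 10 > bound (violated).

Check applicability: 2d = 44, n = 39.
2d − n = 5 > 0, so Plotkin applies.
Compute d/(2d−n) = 22/5 ≈ 4.4000.
⌊d/(2d−n)⌋ = 4.
Plotkin bound: M ≤ 2·4 = 8.
Given |C| = 10, check: VIOLATED.
This |C| is above the Plotkin bound, so no binary code with n = 39, d = 22 and 10 codewords exists.


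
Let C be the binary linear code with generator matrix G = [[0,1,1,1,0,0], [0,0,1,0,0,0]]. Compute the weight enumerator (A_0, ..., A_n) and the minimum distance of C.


Weight distribution: A_0 = 1, A_1 = 1, A_2 = 1, A_3 = 1. Minimum distance d = 1.

Enumerate all 2^2 = 4 messages m ∈ F_2^2.
For each, compute codeword c = mG in F_2^6, then tally its weight.
  m = 00 → c = 000000, weight = 0.
  m = 10 → c = 011100, weight = 3.
  m = 01 → c = 001000, weight = 1.
  m = 11 → c = 010100, weight = 2.
Tally weights:
  weight 0: 1 codewords.
  weight 1: 1 codewords.
  weight 2: 1 codewords.
  weight 3: 1 codewords.
Minimum distance d = smallest w > 0 with A_w > 0 = 1.
Sanity: Σ A_w = 4 = 2^2 = 4 ✓.


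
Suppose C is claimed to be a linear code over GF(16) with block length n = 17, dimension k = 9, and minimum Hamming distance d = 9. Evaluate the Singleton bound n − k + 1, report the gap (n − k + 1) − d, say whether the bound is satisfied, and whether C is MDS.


Singleton RHS = n − k + 1 = 9, slack = 0, bound satisfied, MDS.

Singleton bound: d ≤ n − k + 1.
Here n = 17, k = 9, so n − k + 1 = 9.
Given d = 9, check d ≤ 9: YES.
Slack = (n − k + 1) − d = 0.
The code is MDS (slack = 0).
Description: the claimed parameters are [17, 9, 9]_16; such a code would be MDS (meets Singleton bound).


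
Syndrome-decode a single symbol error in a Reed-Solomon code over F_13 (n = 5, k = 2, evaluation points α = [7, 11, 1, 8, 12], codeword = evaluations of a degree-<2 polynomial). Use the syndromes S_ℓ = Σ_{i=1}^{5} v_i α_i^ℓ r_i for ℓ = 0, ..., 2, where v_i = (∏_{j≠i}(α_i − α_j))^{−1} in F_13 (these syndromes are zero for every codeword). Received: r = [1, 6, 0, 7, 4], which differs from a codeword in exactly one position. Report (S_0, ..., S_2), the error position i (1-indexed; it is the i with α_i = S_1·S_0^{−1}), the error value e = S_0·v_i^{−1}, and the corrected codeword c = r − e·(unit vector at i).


S = (10, 2, 3), error at position 4, error magnitude e = 8, c = [1, 6, 0, 12, 4].

Step 1: column multipliers v_i = (∏_{j≠i}(α_i − α_j))^{−1} mod 13.
  i = 1 (α = 7): (7−11)(7−1)(7−8)(7−12) = (−4)·6·(−1)·(−5) = −120 ≡ 10, so v_1 = 10^{−1} = 4 (mod 13).
  i = 2 (α = 11): (11−7)(11−1)(11−8)(11−12) = 4·10·3·(−1) = −120 ≡ 10, so v_2 = 10^{−1} = 4 (mod 13).
  i = 3 (α = 1): (1−7)(1−11)(1−8)(1−12) = (−6)·(−10)·(−7)·(−11) = 4620 ≡ 5, so v_3 = 5^{−1} = 8 (mod 13).
  i = 4 (α = 8): (8−7)(8−11)(8−1)(8−12) = 1·(−3)·7·(−4) = 84 ≡ 6, so v_4 = 6^{−1} = 11 (mod 13).
  i = 5 (α = 12): (12−7)(12−11)(12−1)(12−8) = 5·1·11·4 = 220 ≡ 12, so v_5 = 12^{−1} = 12 (mod 13).
  v = [4, 4, 8, 11, 12].
Step 2: syndromes of r = [1, 6, 0, 7, 4] (all sums mod 13).
  S_0 = Σ v_i r_i = 4·1 + 4·6 + 8·0 + 11·7 + 12·4 = 153 ≡ 10.
  S_1 = Σ v_i α_i r_i = 4·7·1 + 4·11·6 + 8·1·0 + 11·8·7 + 12·12·4 = 1484 ≡ 2.
  α_i^2 mod 13 = [10, 4, 1, 12, 1].
  S_2 = Σ v_i α_i^2 r_i = 4·10·1 + 4·4·6 + 8·1·0 + 11·12·7 + 12·1·4 = 1108 ≡ 3.
  S = (10, 2, 3) ≠ 0, so r is not a codeword (an error is present).
Step 3: locate the error. For a single error e at position i, S_ℓ = v_i·e·α_i^ℓ, so α_err = S_1/S_0.
  S_0^{−1} = 10^{−1} = 4 (mod 13), so α_err = 2·4 = 8 ≡ 8 = α_4. Error position i = 4.
  Consistency check: S_2/S_1 = 3·7 = 21 ≡ 8 = α_err ✓ (single-error assumption holds).
Step 4: error magnitude e = S_0/v_4 = S_0·∏_{j≠4}(α_4 − α_j) = 10·6 = 60 ≡ 8 (mod 13).
Step 5: correct position 4: c_4 = r_4 − e = 7 − 8 ≡ 12 (mod 13). Hence c = [1, 6, 0, 12, 4].
  Check: interpolating c through the α_i gives m(x) = 2 + 11·x (degree < 2) with m(α_i) = c_i for every i, so c is indeed a codeword.


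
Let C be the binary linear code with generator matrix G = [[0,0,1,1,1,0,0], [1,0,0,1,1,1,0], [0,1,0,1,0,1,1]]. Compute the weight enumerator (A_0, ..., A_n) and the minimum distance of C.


Weight distribution: A_0 = 1, A_3 = 2, A_4 = 3, A_5 = 2. Minimum distance d = 3.

Enumerate all 2^3 = 8 messages m ∈ F_2^3.
For each, compute codeword c = mG in F_2^7, then tally its weight.
  m = 000 → c = 0000000, weight = 0.
  m = 100 → c = 0011100, weight = 3.
  m = 010 → c = 1001110, weight = 4.
  m = 110 → c = 1010010, weight = 3.
  m = 001 → c = 0101011, weight = 4.
  m = 101 → c = 0110111, weight = 5.
  m = 011 → c = 1100101, weight = 4.
  m = 111 → c = 1111001, weight = 5.
Tally weights:
  weight 0: 1 codewords.
  weight 3: 2 codewords.
  weight 4: 3 codewords.
  weight 5: 2 codewords.
Minimum distance d = smallest w > 0 with A_w > 0 = 3.
Sanity: Σ A_w = 8 = 2^3 = 8 ✓.


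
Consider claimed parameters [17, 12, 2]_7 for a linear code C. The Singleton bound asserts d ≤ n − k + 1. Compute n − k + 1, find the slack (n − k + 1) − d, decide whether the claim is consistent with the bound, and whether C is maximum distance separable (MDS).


Singleton RHS = n − k + 1 = 6, slack = 4, bound satisfied, not MDS.

Singleton bound: d ≤ n − k + 1.
Here n = 17, k = 12, so n − k + 1 = 6.
Given d = 2, check d ≤ 6: YES.
Slack = (n − k + 1) − d = 4.
The code is NOT MDS (slack = 4 > 0).
Description: the claimed parameters are [17, 12, 2]_7; such a code would be non-MDS.


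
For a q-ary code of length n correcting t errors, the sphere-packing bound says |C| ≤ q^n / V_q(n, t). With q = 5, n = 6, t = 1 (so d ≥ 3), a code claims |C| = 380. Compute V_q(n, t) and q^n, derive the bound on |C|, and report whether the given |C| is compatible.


V_q(n, t) = 25, q^n = 15625, Hamming bound = 625, |C| = 380 ≤ bound (satisfied).

Step 1: Compute V_q(n, t) = Σ_{j=0}^1 C(n, j) (q−1)^j.
  j = 0: C(6,0)·(4)^0 = 1·1 = 1.
  j = 1: C(6,1)·(4)^1 = 6·4 = 24.
  V_q(n, t) = 1 + 24 = 25.
Step 2: q^n = 5^6 = 15625.
Step 3: Hamming bound ⌊q^n / V_q(n,t)⌋ = ⌊15625/25⌋ = 625.
Step 4: Compare |C| = 380 to 625: satisfied.
The claimed |C| lies below the Hamming bound.


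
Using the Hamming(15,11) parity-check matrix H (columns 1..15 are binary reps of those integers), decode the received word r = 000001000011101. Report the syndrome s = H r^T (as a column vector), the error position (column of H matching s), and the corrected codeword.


s = (0, 0, 1, 1)^T, error position = 3, corrected codeword c = 001001000011101

Compute s = H r^T mod 2 one row at a time:
  s_1 = 0 + 0 + 0 + 1 + 1 + 1 + 0 + 1 = 4 ≡ 0 (mod 2).
  s_2 = 0 + 0 + 1 + 0 + 1 + 1 + 0 + 1 = 4 ≡ 0 (mod 2).
  s_3 = 0 + 0 + 1 + 0 + 0 + 1 + 0 + 1 = 3 ≡ 1 (mod 2).
  s_4 = 0 + 0 + 0 + 0 + 0 + 1 + 1 + 1 = 3 ≡ 1 (mod 2).
s = (0, 0, 1, 1)^T — this equals column 3 of H (binary 0011), so error is at position 3.
Correct: flip bit 3 of r = 000001000011101 to get c = 001001000011101.


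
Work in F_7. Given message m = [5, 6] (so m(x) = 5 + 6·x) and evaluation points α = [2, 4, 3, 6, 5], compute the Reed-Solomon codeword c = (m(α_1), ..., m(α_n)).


c = [3, 1, 2, 6, 0]

Message polynomial: m(x) = 5 + 6·x (mod 7).
For each evaluation point α_i, compute m(α_i) mod 7:
  α_1 = 2: Horner steps 6 → 3, so m(2) = 3.
  α_2 = 4: Horner steps 6 → 1, so m(4) = 1.
  α_3 = 3: Horner steps 6 → 2, so m(3) = 2.
  α_4 = 6: Horner steps 6 → 6, so m(6) = 6.
  α_5 = 5: Horner steps 6 → 0, so m(5) = 0.
Codeword c = [3, 1, 2, 6, 0] ∈ F_7^5.


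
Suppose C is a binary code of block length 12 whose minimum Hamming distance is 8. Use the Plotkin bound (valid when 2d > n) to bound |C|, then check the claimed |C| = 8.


Plotkin bound M ≤ 4; given |C| = 8 > bound (violated).

Check applicability: 2d = 16, n = 12.
2d − n = 4 > 0, so Plotkin applies.
Compute d/(2d−n) = 8/4 ≈ 2.0000.
⌊d/(2d−n)⌋ = 2.
Plotkin bound: M ≤ 2·2 = 4.
Given |C| = 8, check: VIOLATED.
This |C| is above the Plotkin bound, so no binary code with n = 12, d = 8 and 8 codewords exists.


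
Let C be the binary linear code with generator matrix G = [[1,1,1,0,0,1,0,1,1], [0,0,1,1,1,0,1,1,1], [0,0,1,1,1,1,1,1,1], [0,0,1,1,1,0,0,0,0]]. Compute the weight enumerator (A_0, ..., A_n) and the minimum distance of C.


Weight distribution: A_0 = 1, A_1 = 1, A_3 = 2, A_4 = 3, A_5 = 3, A_6 = 4, A_7 = 2. Minimum distance d = 1.

Enumerate all 2^4 = 16 messages m ∈ F_2^4.
For each, compute codeword c = mG in F_2^9, then tally its weight.
  m = 0000 → c = 000000000, weight = 0.
  m = 1000 → c = 111001011, weight = 6.
  m = 0100 → c = 001110111, weight = 6.
  m = 1100 → c = 110111100, weight = 6.
  m = 0010 → c = 001111111, weight = 7.
  m = 1010 → c = 110110100, weight = 5.
  m = 0110 → c = 000001000, weight = 1.
  m = 1110 → c = 111000011, weight = 5.
  m = 0001 → c = 001110000, weight = 3.
  m = 1001 → c = 110111011, weight = 7.
  m = 0101 → c = 000000111, weight = 3.
  m = 1101 → c = 111001100, weight = 5.
  m = 0011 → c = 000001111, weight = 4.
  m = 1011 → c = 111000100, weight = 4.
  m = 0111 → c = 001111000, weight = 4.
  m = 1111 → c = 110110011, weight = 6.
Tally weights:
  weight 0: 1 codewords.
  weight 1: 1 codewords.
  weight 3: 2 codewords.
  weight 4: 3 codewords.
  weight 5: 3 codewords.
  weight 6: 4 codewords.
  weight 7: 2 codewords.
Minimum distance d = smallest w > 0 with A_w > 0 = 1.
Sanity: Σ A_w = 16 = 2^4 = 16 ✓.


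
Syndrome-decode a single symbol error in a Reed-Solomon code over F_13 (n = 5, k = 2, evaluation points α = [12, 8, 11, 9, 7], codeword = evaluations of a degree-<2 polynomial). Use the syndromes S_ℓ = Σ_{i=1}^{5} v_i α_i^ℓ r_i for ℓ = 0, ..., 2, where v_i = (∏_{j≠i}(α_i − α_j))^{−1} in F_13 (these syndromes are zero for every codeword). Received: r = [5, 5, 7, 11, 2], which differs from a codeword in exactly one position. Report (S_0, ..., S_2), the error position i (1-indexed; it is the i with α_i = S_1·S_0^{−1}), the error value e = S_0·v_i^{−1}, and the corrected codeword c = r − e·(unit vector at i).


S = (5, 1, 8), error at position 2, error magnitude e = 5, c = [5, 0, 7, 11, 2].

Step 1: column multipliers v_i = (∏_{j≠i}(α_i − α_j))^{−1} mod 13.
  i = 1 (α = 12): (12−8)(12−11)(12−9)(12−7) = 4·1·3·5 = 60 ≡ 8, so v_1 = 8^{−1} = 5 (mod 13).
  i = 2 (α = 8): (8−12)(8−11)(8−9)(8−7) = (−4)·(−3)·(−1)·1 = −12 ≡ 1, so v_2 = 1^{−1} = 1 (mod 13).
  i = 3 (α = 11): (11−12)(11−8)(11−9)(11−7) = (−1)·3·2·4 = −24 ≡ 2, so v_3 = 2^{−1} = 7 (mod 13).
  i = 4 (α = 9): (9−12)(9−8)(9−11)(9−7) = (−3)·1·(−2)·2 = 12 ≡ 12, so v_4 = 12^{−1} = 12 (mod 13).
  i = 5 (α = 7): (7−12)(7−8)(7−11)(7−9) = (−5)·(−1)·(−4)·(−2) = 40 ≡ 1, so v_5 = 1^{−1} = 1 (mod 13).
  v = [5, 1, 7, 12, 1].
Step 2: syndromes of r = [5, 5, 7, 11, 2] (all sums mod 13).
  S_0 = Σ v_i r_i = 5·5 + 1·5 + 7·7 + 12·11 + 1·2 = 213 ≡ 5.
  S_1 = Σ v_i α_i r_i = 5·12·5 + 1·8·5 + 7·11·7 + 12·9·11 + 1·7·2 = 2081 ≡ 1.
  α_i^2 mod 13 = [1, 12, 4, 3, 10].
  S_2 = Σ v_i α_i^2 r_i = 5·1·5 + 1·12·5 + 7·4·7 + 12·3·11 + 1·10·2 = 697 ≡ 8.
  S = (5, 1, 8) ≠ 0, so r is not a codeword (an error is present).
Step 3: locate the error. For a single error e at position i, S_ℓ = v_i·e·α_i^ℓ, so α_err = S_1/S_0.
  S_0^{−1} = 5^{−1} = 8 (mod 13), so α_err = 1·8 = 8 ≡ 8 = α_2. Error position i = 2.
  Consistency check: S_2/S_1 = 8·1 = 8 ≡ 8 = α_err ✓ (single-error assumption holds).
Step 4: error magnitude e = S_0/v_2 = S_0·∏_{j≠2}(α_2 − α_j) = 5·1 = 5 ≡ 5 (mod 13).
Step 5: correct position 2: c_2 = r_2 − e = 5 − 5 ≡ 0 (mod 13). Hence c = [5, 0, 7, 11, 2].
  Check: interpolating c through the α_i gives m(x) = 3 + 11·x (degree < 2) with m(α_i) = c_i for every i, so c is indeed a codeword.


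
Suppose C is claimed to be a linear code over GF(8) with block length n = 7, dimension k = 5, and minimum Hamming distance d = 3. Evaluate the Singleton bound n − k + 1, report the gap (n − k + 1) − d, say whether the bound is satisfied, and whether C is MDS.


Singleton RHS = n − k + 1 = 3, slack = 0, bound satisfied, MDS.

Singleton bound: d ≤ n − k + 1.
Here n = 7, k = 5, so n − k + 1 = 3.
Given d = 3, check d ≤ 3: YES.
Slack = (n − k + 1) − d = 0.
The code is MDS (slack = 0).
Description: the claimed parameters are [7, 5, 3]_8; such a code would be MDS (meets Singleton bound).


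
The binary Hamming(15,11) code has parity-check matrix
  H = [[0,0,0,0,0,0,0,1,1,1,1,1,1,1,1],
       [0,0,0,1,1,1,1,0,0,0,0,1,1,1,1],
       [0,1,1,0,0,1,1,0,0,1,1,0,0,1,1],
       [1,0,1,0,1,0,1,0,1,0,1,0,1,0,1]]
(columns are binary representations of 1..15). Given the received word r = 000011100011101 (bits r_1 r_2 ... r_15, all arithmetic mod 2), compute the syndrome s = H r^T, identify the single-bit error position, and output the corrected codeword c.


s = (0, 0, 0, 1)^T, error position = 1, corrected codeword c = 100011100011101

Compute s = H r^T mod 2 one row at a time:
  s_1 = 0 + 0 + 0 + 1 + 1 + 1 + 0 + 1 = 4 ≡ 0 (mod 2).
  s_2 = 0 + 1 + 1 + 1 + 1 + 1 + 0 + 1 = 6 ≡ 0 (mod 2).
  s_3 = 0 + 0 + 1 + 1 + 0 + 1 + 0 + 1 = 4 ≡ 0 (mod 2).
  s_4 = 0 + 0 + 1 + 1 + 0 + 1 + 1 + 1 = 5 ≡ 1 (mod 2).
s = (0, 0, 0, 1)^T — this equals column 1 of H (binary 0001), so error is at position 1.
Correct: flip bit 1 of r = 000011100011101 to get c = 100011100011101.


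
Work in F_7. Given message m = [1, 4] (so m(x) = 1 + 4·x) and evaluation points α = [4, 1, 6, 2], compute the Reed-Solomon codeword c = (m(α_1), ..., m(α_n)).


c = [3, 5, 4, 2]

Message polynomial: m(x) = 1 + 4·x (mod 7).
For each evaluation point α_i, compute m(α_i) mod 7:
  α_1 = 4: Horner steps 4 → 3, so m(4) = 3.
  α_2 = 1: Horner steps 4 → 5, so m(1) = 5.
  α_3 = 6: Horner steps 4 → 4, so m(6) = 4.
  α_4 = 2: Horner steps 4 → 2, so m(2) = 2.
Codeword c = [3, 5, 4, 2] ∈ F_7^4.


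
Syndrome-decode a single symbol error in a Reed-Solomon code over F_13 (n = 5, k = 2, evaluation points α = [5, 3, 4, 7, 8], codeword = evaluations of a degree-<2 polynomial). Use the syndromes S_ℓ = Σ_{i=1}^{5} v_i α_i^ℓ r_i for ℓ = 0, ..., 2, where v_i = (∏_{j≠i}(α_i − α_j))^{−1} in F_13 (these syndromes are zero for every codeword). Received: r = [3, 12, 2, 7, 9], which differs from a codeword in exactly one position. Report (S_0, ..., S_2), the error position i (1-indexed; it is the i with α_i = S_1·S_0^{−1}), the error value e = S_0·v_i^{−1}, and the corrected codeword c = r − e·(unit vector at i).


S = (1, 4, 3), error at position 3, error magnitude e = 1, c = [3, 12, 1, 7, 9].

Step 1: column multipliers v_i = (∏_{j≠i}(α_i − α_j))^{−1} mod 13.
  i = 1 (α = 5): (5−3)(5−4)(5−7)(5−8) = 2·1·(−2)·(−3) = 12 ≡ 12, so v_1 = 12^{−1} = 12 (mod 13).
  i = 2 (α = 3): (3−5)(3−4)(3−7)(3−8) = (−2)·(−1)·(−4)·(−5) = 40 ≡ 1, so v_2 = 1^{−1} = 1 (mod 13).
  i = 3 (α = 4): (4−5)(4−3)(4−7)(4−8) = (−1)·1·(−3)·(−4) = −12 ≡ 1, so v_3 = 1^{−1} = 1 (mod 13).
  i = 4 (α = 7): (7−5)(7−3)(7−4)(7−8) = 2·4·3·(−1) = −24 ≡ 2, so v_4 = 2^{−1} = 7 (mod 13).
  i = 5 (α = 8): (8−5)(8−3)(8−4)(8−7) = 3·5·4·1 = 60 ≡ 8, so v_5 = 8^{−1} = 5 (mod 13).
  v = [12, 1, 1, 7, 5].
Step 2: syndromes of r = [3, 12, 2, 7, 9] (all sums mod 13).
  S_0 = Σ v_i r_i = 12·3 + 1·12 + 1·2 + 7·7 + 5·9 = 144 ≡ 1.
  S_1 = Σ v_i α_i r_i = 12·5·3 + 1·3·12 + 1·4·2 + 7·7·7 + 5·8·9 = 927 ≡ 4.
  α_i^2 mod 13 = [12, 9, 3, 10, 12].
  S_2 = Σ v_i α_i^2 r_i = 12·12·3 + 1·9·12 + 1·3·2 + 7·10·7 + 5·12·9 = 1576 ≡ 3.
  S = (1, 4, 3) ≠ 0, so r is not a codeword (an error is present).
Step 3: locate the error. For a single error e at position i, S_ℓ = v_i·e·α_i^ℓ, so α_err = S_1/S_0.
  S_0^{−1} = 1^{−1} = 1 (mod 13), so α_err = 4·1 = 4 ≡ 4 = α_3. Error position i = 3.
  Consistency check: S_2/S_1 = 3·10 = 30 ≡ 4 = α_err ✓ (single-error assumption holds).
Step 4: error magnitude e = S_0/v_3 = S_0·∏_{j≠3}(α_3 − α_j) = 1·1 = 1 ≡ 1 (mod 13).
Step 5: correct position 3: c_3 = r_3 − e = 2 − 1 ≡ 1 (mod 13). Hence c = [3, 12, 1, 7, 9].
  Check: interpolating c through the α_i gives m(x) = 6 + 2·x (degree < 2) with m(α_i) = c_i for every i, so c is indeed a codeword.


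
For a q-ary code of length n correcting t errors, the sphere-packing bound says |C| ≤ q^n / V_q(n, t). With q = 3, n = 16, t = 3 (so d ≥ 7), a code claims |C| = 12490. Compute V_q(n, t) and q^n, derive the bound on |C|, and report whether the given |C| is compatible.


V_q(n, t) = 4993, q^n = 43046721, Hamming bound = 8621, |C| = 12490 > bound (violated).

Step 1: Compute V_q(n, t) = Σ_{j=0}^3 C(n, j) (q−1)^j.
  j = 0: C(16,0)·(2)^0 = 1·1 = 1.
  j = 1: C(16,1)·(2)^1 = 16·2 = 32.
  j = 2: C(16,2)·(2)^2 = 120·4 = 480.
  j = 3: C(16,3)·(2)^3 = 560·8 = 4480.
  V_q(n, t) = 1 + 32 + 480 + 4480 = 4993.
Step 2: q^n = 3^16 = 43046721.
Step 3: Hamming bound ⌊q^n / V_q(n,t)⌋ = ⌊43046721/4993⌋ = 8621.
Step 4: Compare |C| = 12490 to 8621: violated.
The claimed |C| lies above the Hamming bound, so no 3-ary code of length 16 with d ≥ 7 can have 12490 codewords.


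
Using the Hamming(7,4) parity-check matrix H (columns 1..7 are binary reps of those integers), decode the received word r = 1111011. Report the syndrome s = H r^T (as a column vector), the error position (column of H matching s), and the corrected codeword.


s = (1, 0, 1)^T, error position = 5, corrected codeword c = 1111111

Compute s = H r^T mod 2 one row at a time:
  s_1 = 1 + 0 + 1 + 1 = 3 ≡ 1 (mod 2).
  s_2 = 1 + 1 + 1 + 1 = 4 ≡ 0 (mod 2).
  s_3 = 1 + 1 + 0 + 1 = 3 ≡ 1 (mod 2).
s = (1, 0, 1)^T — this equals column 5 of H (binary 101), so error is at position 5.
Correct: flip bit 5 of r = 1111011 to get c = 1111111.


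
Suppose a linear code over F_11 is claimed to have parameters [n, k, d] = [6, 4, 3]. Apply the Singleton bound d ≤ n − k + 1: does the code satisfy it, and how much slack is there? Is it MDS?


Singleton RHS = n − k + 1 = 3, slack = 0, bound satisfied, MDS.

Singleton bound: d ≤ n − k + 1.
Here n = 6, k = 4, so n − k + 1 = 3.
Given d = 3, check d ≤ 3: YES.
Slack = (n − k + 1) − d = 0.
The code is MDS (slack = 0).
Description: the claimed parameters are [6, 4, 3]_11; such a code would be MDS (meets Singleton bound).


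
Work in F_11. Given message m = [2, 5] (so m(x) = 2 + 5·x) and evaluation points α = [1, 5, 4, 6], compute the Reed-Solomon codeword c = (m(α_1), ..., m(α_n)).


c = [7, 5, 0, 10]

Message polynomial: m(x) = 2 + 5·x (mod 11).
For each evaluation point α_i, compute m(α_i) mod 11:
  α_1 = 1: Horner steps 5 → 7, so m(1) = 7.
  α_2 = 5: Horner steps 5 → 5, so m(5) = 5.
  α_3 = 4: Horner steps 5 → 0, so m(4) = 0.
  α_4 = 6: Horner steps 5 → 10, so m(6) = 10.
Codeword c = [7, 5, 0, 10] ∈ F_11^4.


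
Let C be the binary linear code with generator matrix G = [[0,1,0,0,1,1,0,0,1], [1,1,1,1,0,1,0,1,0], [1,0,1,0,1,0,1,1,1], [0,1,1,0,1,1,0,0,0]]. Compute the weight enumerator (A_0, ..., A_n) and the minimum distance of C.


Weight distribution: A_0 = 1, A_2 = 2, A_4 = 5, A_6 = 8. Minimum distance d = 2.

Enumerate all 2^4 = 16 messages m ∈ F_2^4.
For each, compute codeword c = mG in F_2^9, then tally its weight.
  m = 0000 → c = 000000000, weight = 0.
  m = 1000 → c = 010011001, weight = 4.
  m = 0100 → c = 111101010, weight = 6.
  m = 1100 → c = 101110011, weight = 6.
  m = 0010 → c = 101010111, weight = 6.
  m = 1010 → c = 111001110, weight = 6.
  m = 0110 → c = 010111101, weight = 6.
  m = 1110 → c = 000100100, weight = 2.
  m = 0001 → c = 011011000, weight = 4.
  m = 1001 → c = 001000001, weight = 2.
  m = 0101 → c = 100110010, weight = 4.
  m = 1101 → c = 110101011, weight = 6.
  m = 0011 → c = 110001111, weight = 6.
  m = 1011 → c = 100010110, weight = 4.
  m = 0111 → c = 001100101, weight = 4.
  m = 1111 → c = 011111100, weight = 6.
Tally weights:
  weight 0: 1 codewords.
  weight 2: 2 codewords.
  weight 4: 5 codewords.
  weight 6: 8 codewords.
Minimum distance d = smallest w > 0 with A_w > 0 = 2.
Sanity: Σ A_w = 16 = 2^4 = 16 ✓.
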